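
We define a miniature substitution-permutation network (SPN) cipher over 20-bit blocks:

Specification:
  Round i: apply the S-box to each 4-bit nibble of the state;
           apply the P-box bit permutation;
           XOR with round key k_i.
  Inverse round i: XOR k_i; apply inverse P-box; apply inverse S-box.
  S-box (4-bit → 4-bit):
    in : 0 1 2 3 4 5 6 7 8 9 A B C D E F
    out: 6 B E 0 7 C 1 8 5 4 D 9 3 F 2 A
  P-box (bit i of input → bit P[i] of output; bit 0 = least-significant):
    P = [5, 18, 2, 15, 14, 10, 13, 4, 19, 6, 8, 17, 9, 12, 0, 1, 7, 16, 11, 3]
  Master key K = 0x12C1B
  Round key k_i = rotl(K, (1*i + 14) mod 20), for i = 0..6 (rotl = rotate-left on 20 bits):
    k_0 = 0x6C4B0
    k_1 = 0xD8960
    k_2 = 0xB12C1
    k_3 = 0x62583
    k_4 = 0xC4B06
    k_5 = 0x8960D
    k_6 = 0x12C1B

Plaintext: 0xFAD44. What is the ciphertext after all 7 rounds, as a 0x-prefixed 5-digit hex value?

0x624C4

s_0 = plaintext = 0xFAD44
s_1 = Round(s_0, k_0) = 0x9A3DF
s_2 = Round(s_1, k_1) = 0x96773
s_3 = Round(s_2, k_2) = 0x918D1
s_4 = Round(s_3, k_3) = 0xADAB1
s_5 = Round(s_4, k_4) = 0x290BD
s_6 = Round(s_5, k_5) = 0xD5F70
s_7 = Round(s_6, k_6) = 0x624C4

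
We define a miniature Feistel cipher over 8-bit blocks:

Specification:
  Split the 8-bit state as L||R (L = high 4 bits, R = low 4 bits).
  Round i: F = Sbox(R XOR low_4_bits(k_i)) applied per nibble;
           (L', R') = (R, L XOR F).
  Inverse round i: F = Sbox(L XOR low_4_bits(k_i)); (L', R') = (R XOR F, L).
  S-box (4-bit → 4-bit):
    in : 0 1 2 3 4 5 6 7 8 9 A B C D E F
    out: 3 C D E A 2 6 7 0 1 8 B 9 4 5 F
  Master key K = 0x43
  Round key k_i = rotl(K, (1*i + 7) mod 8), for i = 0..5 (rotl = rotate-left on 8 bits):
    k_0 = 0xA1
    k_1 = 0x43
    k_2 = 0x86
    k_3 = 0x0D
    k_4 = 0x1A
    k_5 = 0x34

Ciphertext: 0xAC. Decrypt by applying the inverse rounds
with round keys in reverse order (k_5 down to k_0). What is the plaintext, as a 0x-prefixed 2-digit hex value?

0xB5

s_0 = ciphertext = 0xAC
s_1 = InvRound(s_0, k_5) = 0x9A
s_2 = InvRound(s_1, k_4) = 0x49
s_3 = InvRound(s_2, k_3) = 0x84
s_4 = InvRound(s_3, k_2) = 0x18
s_5 = InvRound(s_4, k_1) = 0x51
s_6 = InvRound(s_5, k_0) = 0xB5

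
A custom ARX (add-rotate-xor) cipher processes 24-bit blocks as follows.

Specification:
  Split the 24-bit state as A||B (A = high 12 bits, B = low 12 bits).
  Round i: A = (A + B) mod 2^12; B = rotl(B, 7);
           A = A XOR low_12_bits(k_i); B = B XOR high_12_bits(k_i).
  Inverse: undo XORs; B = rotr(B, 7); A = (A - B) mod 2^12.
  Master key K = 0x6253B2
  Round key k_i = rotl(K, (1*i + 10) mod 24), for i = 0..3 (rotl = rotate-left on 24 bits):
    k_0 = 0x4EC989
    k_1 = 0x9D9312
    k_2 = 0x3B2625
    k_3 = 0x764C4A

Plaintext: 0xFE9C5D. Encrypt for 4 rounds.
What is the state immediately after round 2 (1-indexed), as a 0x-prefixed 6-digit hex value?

0xCCFE89

s_0 = plaintext = 0xFE9C5D
s_1 = Round(s_0, k_0) = 0x5CFA0E
s_2 = Round(s_1, k_1) = 0xCCFE89
s_3 = Round(s_2, k_2) = 0xD7D746
s_4 = Round(s_3, k_3) = 0x88945E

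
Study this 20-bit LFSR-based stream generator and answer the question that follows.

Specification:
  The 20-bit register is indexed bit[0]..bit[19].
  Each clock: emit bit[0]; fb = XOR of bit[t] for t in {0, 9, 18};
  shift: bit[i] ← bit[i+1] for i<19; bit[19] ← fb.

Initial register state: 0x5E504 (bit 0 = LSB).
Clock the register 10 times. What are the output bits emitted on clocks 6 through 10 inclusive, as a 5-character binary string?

reg_0 = 0x5E504
clock 1: out=0, reg = 0xAF282
clock 2: out=0, reg = 0xD7941
clock 3: out=1, reg = 0x6BCA0
clock 4: out=0, reg = 0xB5E50
clock 5: out=0, reg = 0xDAF28
clock 6: out=0, reg = 0x6D794
clock 7: out=0, reg = 0x36BCA
clock 8: out=0, reg = 0x9B5E5
clock 9: out=1, reg = 0xCDAF2
clock 10: out=0, reg = 0x66D79

00010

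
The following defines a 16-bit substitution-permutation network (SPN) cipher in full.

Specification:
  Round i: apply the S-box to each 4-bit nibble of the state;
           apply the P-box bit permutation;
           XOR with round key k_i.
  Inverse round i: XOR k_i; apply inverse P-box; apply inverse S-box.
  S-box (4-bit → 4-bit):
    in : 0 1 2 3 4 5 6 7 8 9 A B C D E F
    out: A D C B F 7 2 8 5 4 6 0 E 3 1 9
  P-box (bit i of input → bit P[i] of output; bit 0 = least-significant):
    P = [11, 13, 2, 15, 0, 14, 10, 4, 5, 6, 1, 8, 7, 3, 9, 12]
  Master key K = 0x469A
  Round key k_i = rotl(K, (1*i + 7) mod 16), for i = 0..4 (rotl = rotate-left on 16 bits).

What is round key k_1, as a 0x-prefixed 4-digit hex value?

K = 0x469A
k_0 = rotl(K, (1*0+7) mod 16) = rotl(K, 7) = 0x4D23
k_1 = rotl(K, (1*1+7) mod 16) = rotl(K, 8) = 0x9A46

0x9A46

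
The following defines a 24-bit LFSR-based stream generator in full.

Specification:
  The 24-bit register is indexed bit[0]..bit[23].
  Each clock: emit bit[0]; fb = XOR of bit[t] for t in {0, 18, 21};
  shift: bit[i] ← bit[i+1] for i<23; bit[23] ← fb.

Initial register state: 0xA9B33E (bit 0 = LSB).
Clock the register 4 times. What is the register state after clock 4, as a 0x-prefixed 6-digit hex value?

0x9A9B33

reg_0 = 0xA9B33E
clock 1: out=0, reg = 0xD4D99F
clock 2: out=1, reg = 0x6A6CCF
clock 3: out=1, reg = 0x353667
clock 4: out=1, reg = 0x9A9B33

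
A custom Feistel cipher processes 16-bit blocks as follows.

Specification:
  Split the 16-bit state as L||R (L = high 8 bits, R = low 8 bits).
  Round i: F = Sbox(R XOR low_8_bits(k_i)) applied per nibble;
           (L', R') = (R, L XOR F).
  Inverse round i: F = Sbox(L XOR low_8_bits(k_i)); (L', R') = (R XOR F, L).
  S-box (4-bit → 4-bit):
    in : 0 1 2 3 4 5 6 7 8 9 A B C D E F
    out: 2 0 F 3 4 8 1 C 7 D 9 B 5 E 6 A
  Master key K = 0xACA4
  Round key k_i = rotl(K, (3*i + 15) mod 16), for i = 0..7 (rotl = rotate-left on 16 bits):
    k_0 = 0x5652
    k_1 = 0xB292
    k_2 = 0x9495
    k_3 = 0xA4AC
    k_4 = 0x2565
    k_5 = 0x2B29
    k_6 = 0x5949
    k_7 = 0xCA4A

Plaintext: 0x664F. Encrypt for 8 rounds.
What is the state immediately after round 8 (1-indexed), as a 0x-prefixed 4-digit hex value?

s_0 = plaintext = 0x664F
s_1 = Round(s_0, k_0) = 0x4F68
s_2 = Round(s_1, k_1) = 0x68E6
s_3 = Round(s_2, k_2) = 0xE6AB
s_4 = Round(s_3, k_3) = 0xABCA
s_5 = Round(s_4, k_4) = 0xCA31
s_6 = Round(s_5, k_5) = 0x31CD
s_7 = Round(s_6, k_6) = 0xCD45
s_8 = Round(s_7, k_7) = 0x45E7

0x45E7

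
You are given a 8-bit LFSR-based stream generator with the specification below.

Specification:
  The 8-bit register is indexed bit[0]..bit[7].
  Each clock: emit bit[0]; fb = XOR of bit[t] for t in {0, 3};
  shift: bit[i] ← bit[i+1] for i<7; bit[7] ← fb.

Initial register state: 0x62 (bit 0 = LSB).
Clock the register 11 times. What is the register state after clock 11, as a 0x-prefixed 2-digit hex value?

0x75

reg_0 = 0x62
clock 1: out=0, reg = 0x31
clock 2: out=1, reg = 0x98
clock 3: out=0, reg = 0xCC
clock 4: out=0, reg = 0xE6
clock 5: out=0, reg = 0x73
clock 6: out=1, reg = 0xB9
clock 7: out=1, reg = 0x5C
clock 8: out=0, reg = 0xAE
clock 9: out=0, reg = 0xD7
clock 10: out=1, reg = 0xEB
clock 11: out=1, reg = 0x75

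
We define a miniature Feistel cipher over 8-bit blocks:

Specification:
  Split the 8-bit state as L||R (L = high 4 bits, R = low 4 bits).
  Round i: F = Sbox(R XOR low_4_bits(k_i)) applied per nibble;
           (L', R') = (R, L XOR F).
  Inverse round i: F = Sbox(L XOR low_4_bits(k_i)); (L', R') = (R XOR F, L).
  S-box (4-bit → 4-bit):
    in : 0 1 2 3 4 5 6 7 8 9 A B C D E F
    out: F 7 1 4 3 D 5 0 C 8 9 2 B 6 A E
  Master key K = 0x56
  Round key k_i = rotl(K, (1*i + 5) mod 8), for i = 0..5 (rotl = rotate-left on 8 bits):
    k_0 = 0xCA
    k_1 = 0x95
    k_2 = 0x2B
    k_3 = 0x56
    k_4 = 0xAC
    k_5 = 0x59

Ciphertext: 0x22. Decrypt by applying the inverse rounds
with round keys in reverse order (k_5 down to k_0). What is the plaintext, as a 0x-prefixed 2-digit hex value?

0x09

s_0 = ciphertext = 0x22
s_1 = InvRound(s_0, k_5) = 0x02
s_2 = InvRound(s_1, k_4) = 0x90
s_3 = InvRound(s_2, k_3) = 0xE9
s_4 = InvRound(s_3, k_2) = 0x4E
s_5 = InvRound(s_4, k_1) = 0x94
s_6 = InvRound(s_5, k_0) = 0x09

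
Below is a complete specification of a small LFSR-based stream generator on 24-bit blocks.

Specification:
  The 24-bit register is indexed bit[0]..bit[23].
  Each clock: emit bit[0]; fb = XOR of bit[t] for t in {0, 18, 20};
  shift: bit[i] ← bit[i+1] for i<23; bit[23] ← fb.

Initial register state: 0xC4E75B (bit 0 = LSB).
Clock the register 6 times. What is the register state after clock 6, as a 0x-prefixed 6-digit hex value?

reg_0 = 0xC4E75B
clock 1: out=1, reg = 0x6273AD
clock 2: out=1, reg = 0xB139D6
clock 3: out=0, reg = 0xD89CEB
clock 4: out=1, reg = 0x6C4E75
clock 5: out=1, reg = 0x36273A
clock 6: out=0, reg = 0x1B139D

0x1B139D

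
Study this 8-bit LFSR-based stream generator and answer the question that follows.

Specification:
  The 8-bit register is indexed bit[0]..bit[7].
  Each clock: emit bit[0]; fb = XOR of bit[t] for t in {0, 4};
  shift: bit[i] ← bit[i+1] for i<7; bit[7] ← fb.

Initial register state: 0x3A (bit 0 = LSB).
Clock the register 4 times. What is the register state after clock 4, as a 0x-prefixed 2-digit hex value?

reg_0 = 0x3A
clock 1: out=0, reg = 0x9D
clock 2: out=1, reg = 0x4E
clock 3: out=0, reg = 0x27
clock 4: out=1, reg = 0x93

0x93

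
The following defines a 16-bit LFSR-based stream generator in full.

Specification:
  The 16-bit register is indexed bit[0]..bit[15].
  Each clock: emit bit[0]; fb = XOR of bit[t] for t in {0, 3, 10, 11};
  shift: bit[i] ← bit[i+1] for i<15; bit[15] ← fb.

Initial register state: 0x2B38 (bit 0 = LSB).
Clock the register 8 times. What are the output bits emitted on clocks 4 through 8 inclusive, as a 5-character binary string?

11100

reg_0 = 0x2B38
clock 1: out=0, reg = 0x159C
clock 2: out=0, reg = 0x0ACE
clock 3: out=0, reg = 0x0567
clock 4: out=1, reg = 0x02B3
clock 5: out=1, reg = 0x8159
clock 6: out=1, reg = 0x40AC
clock 7: out=0, reg = 0xA056
clock 8: out=0, reg = 0x502B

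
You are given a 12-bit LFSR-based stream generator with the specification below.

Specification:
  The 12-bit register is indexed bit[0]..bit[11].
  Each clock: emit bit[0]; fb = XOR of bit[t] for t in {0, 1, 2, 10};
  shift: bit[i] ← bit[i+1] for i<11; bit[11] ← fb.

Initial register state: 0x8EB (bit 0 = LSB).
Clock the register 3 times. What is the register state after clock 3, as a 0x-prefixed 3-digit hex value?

reg_0 = 0x8EB
clock 1: out=1, reg = 0x475
clock 2: out=1, reg = 0xA3A
clock 3: out=0, reg = 0xD1D

0xD1D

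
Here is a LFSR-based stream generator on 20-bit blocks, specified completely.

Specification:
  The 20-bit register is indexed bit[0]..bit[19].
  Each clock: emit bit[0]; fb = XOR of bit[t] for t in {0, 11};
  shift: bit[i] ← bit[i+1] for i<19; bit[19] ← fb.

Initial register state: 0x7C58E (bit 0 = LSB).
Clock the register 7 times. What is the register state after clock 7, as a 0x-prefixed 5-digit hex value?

reg_0 = 0x7C58E
clock 1: out=0, reg = 0x3E2C7
clock 2: out=1, reg = 0x9F163
clock 3: out=1, reg = 0xCF8B1
clock 4: out=1, reg = 0x67C58
clock 5: out=0, reg = 0xB3E2C
clock 6: out=0, reg = 0xD9F16
clock 7: out=0, reg = 0xECF8B

0xECF8B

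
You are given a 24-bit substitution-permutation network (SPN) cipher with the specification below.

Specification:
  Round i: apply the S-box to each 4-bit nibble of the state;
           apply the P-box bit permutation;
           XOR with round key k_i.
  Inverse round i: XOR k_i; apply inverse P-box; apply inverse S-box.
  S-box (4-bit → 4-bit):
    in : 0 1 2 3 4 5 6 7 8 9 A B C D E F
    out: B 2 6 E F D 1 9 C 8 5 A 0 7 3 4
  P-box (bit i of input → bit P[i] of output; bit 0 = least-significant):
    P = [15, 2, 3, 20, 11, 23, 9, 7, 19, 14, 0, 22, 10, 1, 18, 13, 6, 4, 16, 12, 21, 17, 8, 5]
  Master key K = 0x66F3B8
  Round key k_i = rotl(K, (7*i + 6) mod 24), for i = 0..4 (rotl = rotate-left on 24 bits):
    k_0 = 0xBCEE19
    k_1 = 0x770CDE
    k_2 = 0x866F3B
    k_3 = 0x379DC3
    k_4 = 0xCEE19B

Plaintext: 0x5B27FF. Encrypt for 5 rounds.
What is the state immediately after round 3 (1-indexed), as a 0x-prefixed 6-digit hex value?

s_0 = plaintext = 0x5B27FF
s_1 = Round(s_0, k_0) = 0xD0FD23
s_2 = Round(s_1, k_1) = 0xC95F83
s_3 = Round(s_2, k_2) = 0x9259B6
s_4 = Round(s_3, k_3) = 0xF23973
s_5 = Round(s_4, k_4) = 0x9BC805

0x9259B6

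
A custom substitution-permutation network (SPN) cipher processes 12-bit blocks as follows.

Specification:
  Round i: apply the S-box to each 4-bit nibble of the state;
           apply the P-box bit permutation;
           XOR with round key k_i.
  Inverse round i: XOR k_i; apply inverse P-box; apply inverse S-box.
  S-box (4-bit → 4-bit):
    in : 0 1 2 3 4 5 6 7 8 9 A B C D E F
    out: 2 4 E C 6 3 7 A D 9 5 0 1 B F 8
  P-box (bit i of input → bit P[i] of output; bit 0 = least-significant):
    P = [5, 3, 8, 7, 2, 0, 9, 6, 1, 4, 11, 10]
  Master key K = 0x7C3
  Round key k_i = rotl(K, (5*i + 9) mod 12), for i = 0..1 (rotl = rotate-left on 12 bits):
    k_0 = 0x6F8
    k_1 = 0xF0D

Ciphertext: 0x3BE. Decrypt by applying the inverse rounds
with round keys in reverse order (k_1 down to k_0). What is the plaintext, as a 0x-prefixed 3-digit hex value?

0x479

s_0 = ciphertext = 0x3BE
s_1 = InvRound(s_0, k_1) = 0xE09
s_2 = InvRound(s_1, k_0) = 0x479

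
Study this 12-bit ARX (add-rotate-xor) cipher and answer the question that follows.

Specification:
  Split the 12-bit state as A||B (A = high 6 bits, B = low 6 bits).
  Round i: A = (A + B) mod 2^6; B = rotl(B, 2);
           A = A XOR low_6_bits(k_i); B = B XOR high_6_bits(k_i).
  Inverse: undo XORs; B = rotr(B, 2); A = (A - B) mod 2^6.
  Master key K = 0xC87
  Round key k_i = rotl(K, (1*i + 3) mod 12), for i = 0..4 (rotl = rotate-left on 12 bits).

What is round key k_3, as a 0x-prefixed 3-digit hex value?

0x1F2

K = 0xC87
k_0 = rotl(K, (1*0+3) mod 12) = rotl(K, 3) = 0x43E
k_1 = rotl(K, (1*1+3) mod 12) = rotl(K, 4) = 0x87C
k_2 = rotl(K, (1*2+3) mod 12) = rotl(K, 5) = 0x0F9
k_3 = rotl(K, (1*3+3) mod 12) = rotl(K, 6) = 0x1F2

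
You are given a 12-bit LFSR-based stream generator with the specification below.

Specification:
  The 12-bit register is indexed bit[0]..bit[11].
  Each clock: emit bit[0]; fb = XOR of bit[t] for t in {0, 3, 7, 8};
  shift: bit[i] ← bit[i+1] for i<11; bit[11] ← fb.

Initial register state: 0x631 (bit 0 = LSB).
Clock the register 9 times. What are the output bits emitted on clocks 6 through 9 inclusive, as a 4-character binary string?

reg_0 = 0x631
clock 1: out=1, reg = 0xB18
clock 2: out=0, reg = 0x58C
clock 3: out=0, reg = 0xAC6
clock 4: out=0, reg = 0xD63
clock 5: out=1, reg = 0x6B1
clock 6: out=1, reg = 0x358
clock 7: out=0, reg = 0x1AC
clock 8: out=0, reg = 0x8D6
clock 9: out=0, reg = 0xC6B

1000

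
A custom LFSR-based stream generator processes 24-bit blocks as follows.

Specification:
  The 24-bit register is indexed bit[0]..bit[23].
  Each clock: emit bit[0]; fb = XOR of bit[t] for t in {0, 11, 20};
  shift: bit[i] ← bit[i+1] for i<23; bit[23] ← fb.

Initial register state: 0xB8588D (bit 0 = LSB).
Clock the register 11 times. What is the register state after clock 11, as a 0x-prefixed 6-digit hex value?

0x4BB70B

reg_0 = 0xB8588D
clock 1: out=1, reg = 0xDC2C46
clock 2: out=0, reg = 0x6E1623
clock 3: out=1, reg = 0xB70B11
clock 4: out=1, reg = 0xDB8588
clock 5: out=0, reg = 0xEDC2C4
clock 6: out=0, reg = 0x76E162
clock 7: out=0, reg = 0xBB70B1
clock 8: out=1, reg = 0x5DB858
clock 9: out=0, reg = 0x2EDC2C
clock 10: out=0, reg = 0x976E16
clock 11: out=0, reg = 0x4BB70B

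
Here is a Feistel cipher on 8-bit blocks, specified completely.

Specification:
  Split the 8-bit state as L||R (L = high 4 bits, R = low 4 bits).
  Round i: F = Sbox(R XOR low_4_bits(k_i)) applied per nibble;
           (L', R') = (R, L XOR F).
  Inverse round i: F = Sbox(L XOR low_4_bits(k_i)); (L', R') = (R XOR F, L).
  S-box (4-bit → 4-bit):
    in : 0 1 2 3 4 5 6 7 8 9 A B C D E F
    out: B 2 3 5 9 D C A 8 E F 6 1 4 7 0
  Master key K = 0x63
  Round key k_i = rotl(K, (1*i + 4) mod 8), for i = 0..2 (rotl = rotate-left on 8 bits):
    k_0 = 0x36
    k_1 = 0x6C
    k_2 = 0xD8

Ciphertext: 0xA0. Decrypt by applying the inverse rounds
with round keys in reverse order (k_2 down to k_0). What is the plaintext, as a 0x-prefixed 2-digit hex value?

0x2A

s_0 = ciphertext = 0xA0
s_1 = InvRound(s_0, k_2) = 0x3A
s_2 = InvRound(s_1, k_1) = 0xA3
s_3 = InvRound(s_2, k_0) = 0x2A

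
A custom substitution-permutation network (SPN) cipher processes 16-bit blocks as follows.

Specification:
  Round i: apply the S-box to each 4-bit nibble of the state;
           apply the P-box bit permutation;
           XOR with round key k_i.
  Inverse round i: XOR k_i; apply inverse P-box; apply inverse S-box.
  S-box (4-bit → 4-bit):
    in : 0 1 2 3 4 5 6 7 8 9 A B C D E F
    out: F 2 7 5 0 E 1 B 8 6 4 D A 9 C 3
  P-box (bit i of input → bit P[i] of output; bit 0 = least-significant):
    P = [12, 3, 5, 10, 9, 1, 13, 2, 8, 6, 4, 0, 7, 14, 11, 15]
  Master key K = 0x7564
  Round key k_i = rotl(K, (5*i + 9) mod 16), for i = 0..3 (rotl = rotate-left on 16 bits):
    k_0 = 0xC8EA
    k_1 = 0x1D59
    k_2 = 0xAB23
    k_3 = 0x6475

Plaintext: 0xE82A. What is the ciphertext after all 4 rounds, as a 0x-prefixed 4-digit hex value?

0xE795

s_0 = plaintext = 0xE82A
s_1 = Round(s_0, k_0) = 0x62C9
s_2 = Round(s_1, k_1) = 0x1CA7
s_3 = Round(s_2, k_2) = 0xDF6A
s_4 = Round(s_3, k_3) = 0xE795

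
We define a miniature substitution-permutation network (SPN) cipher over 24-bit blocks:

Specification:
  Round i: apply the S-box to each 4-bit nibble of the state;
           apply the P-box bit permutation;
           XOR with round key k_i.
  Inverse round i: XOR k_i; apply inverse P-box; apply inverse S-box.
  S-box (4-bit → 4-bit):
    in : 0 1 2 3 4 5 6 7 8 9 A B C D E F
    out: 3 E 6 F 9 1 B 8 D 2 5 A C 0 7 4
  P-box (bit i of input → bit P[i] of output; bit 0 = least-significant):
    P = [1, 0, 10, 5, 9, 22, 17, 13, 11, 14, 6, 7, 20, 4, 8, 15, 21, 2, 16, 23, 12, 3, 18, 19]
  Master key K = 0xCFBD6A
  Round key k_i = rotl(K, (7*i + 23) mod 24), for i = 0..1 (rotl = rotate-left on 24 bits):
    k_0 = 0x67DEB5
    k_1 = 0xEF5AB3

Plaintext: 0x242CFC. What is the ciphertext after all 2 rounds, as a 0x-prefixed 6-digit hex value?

s_0 = plaintext = 0x242CFC
s_1 = Round(s_0, k_0) = 0xC1DB4D
s_2 = Round(s_1, k_1) = 0x623837

0x623837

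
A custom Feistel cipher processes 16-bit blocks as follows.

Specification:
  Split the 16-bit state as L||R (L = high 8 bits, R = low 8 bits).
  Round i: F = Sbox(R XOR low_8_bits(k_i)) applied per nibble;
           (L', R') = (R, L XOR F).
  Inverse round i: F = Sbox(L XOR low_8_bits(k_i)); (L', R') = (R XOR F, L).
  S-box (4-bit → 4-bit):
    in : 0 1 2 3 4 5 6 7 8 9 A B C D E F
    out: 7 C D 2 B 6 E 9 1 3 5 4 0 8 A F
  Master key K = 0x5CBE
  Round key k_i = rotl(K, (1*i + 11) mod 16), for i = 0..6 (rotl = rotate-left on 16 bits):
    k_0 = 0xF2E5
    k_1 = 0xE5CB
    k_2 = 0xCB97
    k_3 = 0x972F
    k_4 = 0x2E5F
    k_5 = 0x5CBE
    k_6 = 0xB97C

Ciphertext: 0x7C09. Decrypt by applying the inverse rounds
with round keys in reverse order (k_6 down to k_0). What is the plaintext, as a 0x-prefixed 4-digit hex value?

0x1456

s_0 = ciphertext = 0x7C09
s_1 = InvRound(s_0, k_6) = 0x7E7C
s_2 = InvRound(s_1, k_5) = 0x7B7E
s_3 = InvRound(s_2, k_4) = 0xA57B
s_4 = InvRound(s_3, k_3) = 0x6EA5
s_5 = InvRound(s_4, k_2) = 0x566E
s_6 = InvRound(s_5, k_1) = 0x5656
s_7 = InvRound(s_6, k_0) = 0x1456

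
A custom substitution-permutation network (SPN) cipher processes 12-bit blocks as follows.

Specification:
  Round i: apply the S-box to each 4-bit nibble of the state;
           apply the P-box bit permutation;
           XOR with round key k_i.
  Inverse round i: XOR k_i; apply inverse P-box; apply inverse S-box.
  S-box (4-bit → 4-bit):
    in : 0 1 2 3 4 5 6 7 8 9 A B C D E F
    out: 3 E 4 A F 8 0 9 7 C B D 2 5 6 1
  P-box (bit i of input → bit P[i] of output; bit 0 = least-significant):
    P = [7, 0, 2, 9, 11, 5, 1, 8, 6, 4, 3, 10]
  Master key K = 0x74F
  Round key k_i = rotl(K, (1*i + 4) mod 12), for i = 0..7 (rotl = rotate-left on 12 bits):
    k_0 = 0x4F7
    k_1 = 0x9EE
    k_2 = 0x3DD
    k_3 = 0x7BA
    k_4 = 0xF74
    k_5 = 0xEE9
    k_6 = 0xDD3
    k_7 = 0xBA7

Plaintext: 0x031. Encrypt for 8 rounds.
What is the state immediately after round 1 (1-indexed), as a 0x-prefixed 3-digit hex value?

0x782

s_0 = plaintext = 0x031
s_1 = Round(s_0, k_0) = 0x782
s_2 = Round(s_1, k_1) = 0x588
s_3 = Round(s_2, k_2) = 0xF7A
s_4 = Round(s_3, k_3) = 0xC7B
s_5 = Round(s_4, k_4) = 0x4E0
s_6 = Round(s_5, k_5) = 0xA12
s_7 = Round(s_6, k_6) = 0x8A5
s_8 = Round(s_7, k_7) = 0x0DF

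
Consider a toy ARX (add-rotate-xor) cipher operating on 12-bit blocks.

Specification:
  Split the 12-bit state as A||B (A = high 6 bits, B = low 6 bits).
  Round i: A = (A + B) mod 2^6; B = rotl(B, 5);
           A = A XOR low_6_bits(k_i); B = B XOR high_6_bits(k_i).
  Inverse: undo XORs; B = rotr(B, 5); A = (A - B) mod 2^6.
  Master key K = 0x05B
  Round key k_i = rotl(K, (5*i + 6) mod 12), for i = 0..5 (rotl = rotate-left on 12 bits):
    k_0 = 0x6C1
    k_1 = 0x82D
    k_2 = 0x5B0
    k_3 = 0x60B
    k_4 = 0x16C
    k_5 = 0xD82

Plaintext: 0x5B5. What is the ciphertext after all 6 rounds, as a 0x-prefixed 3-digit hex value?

0xEA1

s_0 = plaintext = 0x5B5
s_1 = Round(s_0, k_0) = 0x2A1
s_2 = Round(s_1, k_1) = 0x190
s_3 = Round(s_2, k_2) = 0x99E
s_4 = Round(s_3, k_3) = 0x3D7
s_5 = Round(s_4, k_4) = 0x2AE
s_6 = Round(s_5, k_5) = 0xEA1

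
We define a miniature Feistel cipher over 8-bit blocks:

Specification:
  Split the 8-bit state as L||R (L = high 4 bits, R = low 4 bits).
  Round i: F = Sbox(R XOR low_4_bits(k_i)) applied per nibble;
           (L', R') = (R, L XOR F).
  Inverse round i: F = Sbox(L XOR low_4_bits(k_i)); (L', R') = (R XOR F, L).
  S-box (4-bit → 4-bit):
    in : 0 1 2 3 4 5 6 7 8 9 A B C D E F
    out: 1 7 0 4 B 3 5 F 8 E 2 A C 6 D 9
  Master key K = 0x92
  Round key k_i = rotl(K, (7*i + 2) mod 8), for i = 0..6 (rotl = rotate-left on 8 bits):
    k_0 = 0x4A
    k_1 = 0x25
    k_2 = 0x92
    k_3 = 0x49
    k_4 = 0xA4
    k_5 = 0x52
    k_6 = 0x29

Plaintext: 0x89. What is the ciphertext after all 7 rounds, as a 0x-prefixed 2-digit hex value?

0xAE

s_0 = plaintext = 0x89
s_1 = Round(s_0, k_0) = 0x9C
s_2 = Round(s_1, k_1) = 0xC7
s_3 = Round(s_2, k_2) = 0x7F
s_4 = Round(s_3, k_3) = 0xF2
s_5 = Round(s_4, k_4) = 0x2A
s_6 = Round(s_5, k_5) = 0xAA
s_7 = Round(s_6, k_6) = 0xAE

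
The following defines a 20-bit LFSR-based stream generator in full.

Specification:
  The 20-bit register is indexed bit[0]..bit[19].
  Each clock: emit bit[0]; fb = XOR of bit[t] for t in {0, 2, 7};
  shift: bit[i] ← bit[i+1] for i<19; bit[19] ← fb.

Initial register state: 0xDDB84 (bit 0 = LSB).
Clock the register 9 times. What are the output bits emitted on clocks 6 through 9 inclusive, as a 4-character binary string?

reg_0 = 0xDDB84
clock 1: out=0, reg = 0x6EDC2
clock 2: out=0, reg = 0xB76E1
clock 3: out=1, reg = 0x5BB70
clock 4: out=0, reg = 0x2DDB8
clock 5: out=0, reg = 0x96EDC
clock 6: out=0, reg = 0x4B76E
clock 7: out=0, reg = 0xA5BB7
clock 8: out=1, reg = 0xD2DDB
clock 9: out=1, reg = 0x696ED

0011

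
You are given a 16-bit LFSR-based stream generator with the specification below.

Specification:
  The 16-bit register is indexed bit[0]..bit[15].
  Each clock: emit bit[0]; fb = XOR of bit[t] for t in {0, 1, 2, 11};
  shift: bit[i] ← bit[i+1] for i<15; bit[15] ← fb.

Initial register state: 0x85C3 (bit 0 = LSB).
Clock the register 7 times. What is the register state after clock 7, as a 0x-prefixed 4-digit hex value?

reg_0 = 0x85C3
clock 1: out=1, reg = 0x42E1
clock 2: out=1, reg = 0xA170
clock 3: out=0, reg = 0x50B8
clock 4: out=0, reg = 0x285C
clock 5: out=0, reg = 0x142E
clock 6: out=0, reg = 0x0A17
clock 7: out=1, reg = 0x050B

0x050B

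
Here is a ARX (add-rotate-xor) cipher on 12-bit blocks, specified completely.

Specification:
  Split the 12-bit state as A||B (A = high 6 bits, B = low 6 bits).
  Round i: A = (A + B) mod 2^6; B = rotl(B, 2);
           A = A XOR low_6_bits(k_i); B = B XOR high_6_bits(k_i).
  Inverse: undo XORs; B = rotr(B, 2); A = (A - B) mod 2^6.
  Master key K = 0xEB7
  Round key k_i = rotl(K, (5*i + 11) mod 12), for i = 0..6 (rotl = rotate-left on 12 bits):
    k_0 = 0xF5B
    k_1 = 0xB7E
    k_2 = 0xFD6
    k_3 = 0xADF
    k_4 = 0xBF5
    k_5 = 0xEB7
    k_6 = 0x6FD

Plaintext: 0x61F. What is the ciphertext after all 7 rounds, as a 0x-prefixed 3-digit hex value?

s_0 = plaintext = 0x61F
s_1 = Round(s_0, k_0) = 0xB00
s_2 = Round(s_1, k_1) = 0x4AD
s_3 = Round(s_2, k_2) = 0xA49
s_4 = Round(s_3, k_3) = 0xB4F
s_5 = Round(s_4, k_4) = 0x253
s_6 = Round(s_5, k_5) = 0xAF7
s_7 = Round(s_6, k_6) = 0x7C4

0x7C4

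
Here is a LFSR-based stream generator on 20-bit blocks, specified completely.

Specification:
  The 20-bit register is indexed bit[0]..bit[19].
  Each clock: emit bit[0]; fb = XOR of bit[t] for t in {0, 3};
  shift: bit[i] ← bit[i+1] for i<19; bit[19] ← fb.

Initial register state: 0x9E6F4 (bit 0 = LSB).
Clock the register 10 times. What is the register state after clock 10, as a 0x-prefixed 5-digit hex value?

0x8AA79

reg_0 = 0x9E6F4
clock 1: out=0, reg = 0x4F37A
clock 2: out=0, reg = 0xA79BD
clock 3: out=1, reg = 0x53CDE
clock 4: out=0, reg = 0xA9E6F
clock 5: out=1, reg = 0x54F37
clock 6: out=1, reg = 0xAA79B
clock 7: out=1, reg = 0x553CD
clock 8: out=1, reg = 0x2A9E6
clock 9: out=0, reg = 0x154F3
clock 10: out=1, reg = 0x8AA79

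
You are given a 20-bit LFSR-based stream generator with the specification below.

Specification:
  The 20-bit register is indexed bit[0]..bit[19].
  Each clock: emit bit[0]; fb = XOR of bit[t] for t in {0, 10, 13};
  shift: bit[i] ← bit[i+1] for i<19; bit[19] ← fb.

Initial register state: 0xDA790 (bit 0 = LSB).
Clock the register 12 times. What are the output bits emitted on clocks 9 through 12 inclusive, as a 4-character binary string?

1110

reg_0 = 0xDA790
clock 1: out=0, reg = 0x6D3C8
clock 2: out=0, reg = 0x369E4
clock 3: out=0, reg = 0x9B4F2
clock 4: out=0, reg = 0x4DA79
clock 5: out=1, reg = 0xA6D3C
clock 6: out=0, reg = 0x5369E
clock 7: out=0, reg = 0x29B4F
clock 8: out=1, reg = 0x94DA7
clock 9: out=1, reg = 0x4A6D3
clock 10: out=1, reg = 0xA5369
clock 11: out=1, reg = 0xD29B4
clock 12: out=0, reg = 0xE94DA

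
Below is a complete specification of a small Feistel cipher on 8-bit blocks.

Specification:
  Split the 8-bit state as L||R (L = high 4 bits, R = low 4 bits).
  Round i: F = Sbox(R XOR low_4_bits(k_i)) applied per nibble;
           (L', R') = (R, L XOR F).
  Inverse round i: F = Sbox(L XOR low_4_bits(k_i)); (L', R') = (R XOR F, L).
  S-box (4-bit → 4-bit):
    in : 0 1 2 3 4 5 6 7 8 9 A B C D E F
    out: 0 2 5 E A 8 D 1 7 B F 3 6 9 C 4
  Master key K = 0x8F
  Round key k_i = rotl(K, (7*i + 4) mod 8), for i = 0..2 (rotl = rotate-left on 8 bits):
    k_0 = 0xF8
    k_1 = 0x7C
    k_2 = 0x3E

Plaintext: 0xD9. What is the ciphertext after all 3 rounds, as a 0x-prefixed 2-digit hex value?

s_0 = plaintext = 0xD9
s_1 = Round(s_0, k_0) = 0x9F
s_2 = Round(s_1, k_1) = 0xF7
s_3 = Round(s_2, k_2) = 0x74

0x74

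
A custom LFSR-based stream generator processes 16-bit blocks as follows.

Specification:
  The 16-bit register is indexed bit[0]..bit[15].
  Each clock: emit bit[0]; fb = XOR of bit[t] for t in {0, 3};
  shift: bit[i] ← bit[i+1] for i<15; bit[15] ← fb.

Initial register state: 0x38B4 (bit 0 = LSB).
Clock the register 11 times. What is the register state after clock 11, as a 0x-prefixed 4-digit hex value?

reg_0 = 0x38B4
clock 1: out=0, reg = 0x1C5A
clock 2: out=0, reg = 0x8E2D
clock 3: out=1, reg = 0x4716
clock 4: out=0, reg = 0x238B
clock 5: out=1, reg = 0x11C5
clock 6: out=1, reg = 0x88E2
clock 7: out=0, reg = 0x4471
clock 8: out=1, reg = 0xA238
clock 9: out=0, reg = 0xD11C
clock 10: out=0, reg = 0xE88E
clock 11: out=0, reg = 0xF447

0xF447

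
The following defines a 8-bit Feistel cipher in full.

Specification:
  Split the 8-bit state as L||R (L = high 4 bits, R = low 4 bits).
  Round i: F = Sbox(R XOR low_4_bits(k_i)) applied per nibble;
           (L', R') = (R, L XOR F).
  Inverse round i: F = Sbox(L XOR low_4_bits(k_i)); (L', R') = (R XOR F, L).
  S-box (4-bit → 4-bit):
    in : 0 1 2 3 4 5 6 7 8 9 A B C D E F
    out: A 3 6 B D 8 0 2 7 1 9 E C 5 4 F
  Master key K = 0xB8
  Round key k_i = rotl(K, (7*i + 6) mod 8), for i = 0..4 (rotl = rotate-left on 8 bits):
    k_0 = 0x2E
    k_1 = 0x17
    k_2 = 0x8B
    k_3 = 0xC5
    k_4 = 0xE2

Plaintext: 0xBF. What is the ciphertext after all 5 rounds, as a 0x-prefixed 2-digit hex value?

0xB7

s_0 = plaintext = 0xBF
s_1 = Round(s_0, k_0) = 0xF8
s_2 = Round(s_1, k_1) = 0x80
s_3 = Round(s_2, k_2) = 0x06
s_4 = Round(s_3, k_3) = 0x6B
s_5 = Round(s_4, k_4) = 0xB7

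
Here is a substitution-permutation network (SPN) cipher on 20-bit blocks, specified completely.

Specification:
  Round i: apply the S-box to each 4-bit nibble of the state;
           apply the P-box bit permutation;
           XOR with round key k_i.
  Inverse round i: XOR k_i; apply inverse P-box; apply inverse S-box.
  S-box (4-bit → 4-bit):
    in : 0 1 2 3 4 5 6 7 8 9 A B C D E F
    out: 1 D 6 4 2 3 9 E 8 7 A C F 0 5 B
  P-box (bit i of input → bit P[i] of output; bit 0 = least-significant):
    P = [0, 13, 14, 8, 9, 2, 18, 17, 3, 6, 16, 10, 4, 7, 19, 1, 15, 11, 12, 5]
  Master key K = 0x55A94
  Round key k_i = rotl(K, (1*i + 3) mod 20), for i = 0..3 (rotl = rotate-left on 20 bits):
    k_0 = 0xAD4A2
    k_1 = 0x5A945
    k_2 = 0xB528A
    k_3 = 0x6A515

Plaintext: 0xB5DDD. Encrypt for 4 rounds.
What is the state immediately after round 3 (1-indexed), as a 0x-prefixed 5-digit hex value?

0x42338

s_0 = plaintext = 0xB5DDD
s_1 = Round(s_0, k_0) = 0xAC412
s_2 = Round(s_1, k_1) = 0xBC3B7
s_3 = Round(s_2, k_2) = 0x42338
s_4 = Round(s_3, k_3) = 0xBAC95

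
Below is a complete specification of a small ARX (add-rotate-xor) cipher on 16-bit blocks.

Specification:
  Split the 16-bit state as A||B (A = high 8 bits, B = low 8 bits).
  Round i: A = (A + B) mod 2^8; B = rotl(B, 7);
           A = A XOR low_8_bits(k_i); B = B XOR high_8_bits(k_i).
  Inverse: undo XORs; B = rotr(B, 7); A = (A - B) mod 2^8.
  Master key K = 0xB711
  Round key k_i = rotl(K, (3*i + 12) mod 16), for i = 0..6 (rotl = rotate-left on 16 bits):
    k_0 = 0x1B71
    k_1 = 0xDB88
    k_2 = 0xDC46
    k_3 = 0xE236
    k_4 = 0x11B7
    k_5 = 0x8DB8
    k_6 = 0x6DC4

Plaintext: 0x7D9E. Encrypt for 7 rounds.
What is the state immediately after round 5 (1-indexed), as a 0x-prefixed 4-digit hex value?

0x1469

s_0 = plaintext = 0x7D9E
s_1 = Round(s_0, k_0) = 0x6A54
s_2 = Round(s_1, k_1) = 0x36F1
s_3 = Round(s_2, k_2) = 0x6124
s_4 = Round(s_3, k_3) = 0xB3F0
s_5 = Round(s_4, k_4) = 0x1469
s_6 = Round(s_5, k_5) = 0xC539
s_7 = Round(s_6, k_6) = 0x3AF1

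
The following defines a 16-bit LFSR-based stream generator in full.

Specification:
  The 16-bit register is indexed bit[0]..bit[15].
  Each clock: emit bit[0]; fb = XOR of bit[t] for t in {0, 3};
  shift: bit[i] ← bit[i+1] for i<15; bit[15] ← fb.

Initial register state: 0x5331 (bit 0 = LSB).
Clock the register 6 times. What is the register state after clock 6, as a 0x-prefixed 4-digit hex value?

0x5D4C

reg_0 = 0x5331
clock 1: out=1, reg = 0xA998
clock 2: out=0, reg = 0xD4CC
clock 3: out=0, reg = 0xEA66
clock 4: out=0, reg = 0x7533
clock 5: out=1, reg = 0xBA99
clock 6: out=1, reg = 0x5D4C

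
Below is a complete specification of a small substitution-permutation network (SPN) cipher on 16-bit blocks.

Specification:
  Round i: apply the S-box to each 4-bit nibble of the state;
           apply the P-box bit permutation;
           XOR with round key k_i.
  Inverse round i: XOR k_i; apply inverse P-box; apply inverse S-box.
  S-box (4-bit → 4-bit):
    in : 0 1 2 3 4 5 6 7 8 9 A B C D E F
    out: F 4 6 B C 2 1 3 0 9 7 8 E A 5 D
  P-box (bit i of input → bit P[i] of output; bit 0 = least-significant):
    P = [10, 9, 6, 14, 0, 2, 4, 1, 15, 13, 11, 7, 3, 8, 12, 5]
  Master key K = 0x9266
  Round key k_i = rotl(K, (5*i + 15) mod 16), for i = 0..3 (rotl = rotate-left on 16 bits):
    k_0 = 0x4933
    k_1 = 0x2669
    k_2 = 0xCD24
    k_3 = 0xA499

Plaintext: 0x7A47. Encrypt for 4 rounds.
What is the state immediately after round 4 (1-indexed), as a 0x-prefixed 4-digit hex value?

0x50A6

s_0 = plaintext = 0x7A47
s_1 = Round(s_0, k_0) = 0xE629
s_2 = Round(s_1, k_1) = 0xF275
s_3 = Round(s_2, k_2) = 0xF709
s_4 = Round(s_3, k_3) = 0x50A6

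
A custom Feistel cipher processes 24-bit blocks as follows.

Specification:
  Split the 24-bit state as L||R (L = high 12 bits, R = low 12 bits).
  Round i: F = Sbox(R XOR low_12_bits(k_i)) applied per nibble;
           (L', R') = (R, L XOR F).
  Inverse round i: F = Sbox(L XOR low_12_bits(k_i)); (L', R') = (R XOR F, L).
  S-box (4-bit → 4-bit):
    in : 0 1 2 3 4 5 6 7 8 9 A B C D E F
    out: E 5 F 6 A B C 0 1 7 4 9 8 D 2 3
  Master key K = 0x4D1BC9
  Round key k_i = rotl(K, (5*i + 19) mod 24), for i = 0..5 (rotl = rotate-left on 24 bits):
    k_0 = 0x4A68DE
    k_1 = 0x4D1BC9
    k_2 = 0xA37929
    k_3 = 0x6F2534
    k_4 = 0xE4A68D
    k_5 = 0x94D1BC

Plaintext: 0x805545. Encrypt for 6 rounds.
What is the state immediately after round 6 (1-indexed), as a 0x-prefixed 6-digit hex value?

0x5F327C

s_0 = plaintext = 0x805545
s_1 = Round(s_0, k_0) = 0x54557C
s_2 = Round(s_1, k_1) = 0x57C7DE
s_3 = Round(s_2, k_2) = 0x7DE74C
s_4 = Round(s_3, k_3) = 0x74C8DF
s_5 = Round(s_4, k_4) = 0x8DF5F3
s_6 = Round(s_5, k_5) = 0x5F327C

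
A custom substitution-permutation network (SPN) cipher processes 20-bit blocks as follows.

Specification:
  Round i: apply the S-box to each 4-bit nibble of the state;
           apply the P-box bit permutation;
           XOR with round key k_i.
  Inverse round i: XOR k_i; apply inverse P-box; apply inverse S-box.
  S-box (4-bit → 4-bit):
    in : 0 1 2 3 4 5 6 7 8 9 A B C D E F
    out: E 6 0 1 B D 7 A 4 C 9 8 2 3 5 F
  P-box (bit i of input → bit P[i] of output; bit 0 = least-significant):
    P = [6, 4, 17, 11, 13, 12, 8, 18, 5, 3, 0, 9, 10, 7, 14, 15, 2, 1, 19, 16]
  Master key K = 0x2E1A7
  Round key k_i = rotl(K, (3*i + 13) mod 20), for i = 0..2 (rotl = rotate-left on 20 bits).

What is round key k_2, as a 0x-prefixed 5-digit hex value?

K = 0x2E1A7
k_0 = rotl(K, (3*0+13) mod 20) = rotl(K, 13) = 0x4E5C3
k_1 = rotl(K, (3*1+13) mod 20) = rotl(K, 16) = 0x72E1A
k_2 = rotl(K, (3*2+13) mod 20) = rotl(K, 19) = 0x970D3

0x970D3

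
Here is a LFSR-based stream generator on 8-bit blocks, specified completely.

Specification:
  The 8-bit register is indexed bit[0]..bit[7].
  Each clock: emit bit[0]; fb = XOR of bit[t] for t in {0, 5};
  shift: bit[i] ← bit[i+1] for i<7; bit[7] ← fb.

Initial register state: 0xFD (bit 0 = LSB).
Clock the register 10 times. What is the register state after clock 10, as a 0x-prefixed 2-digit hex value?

0xEA

reg_0 = 0xFD
clock 1: out=1, reg = 0x7E
clock 2: out=0, reg = 0xBF
clock 3: out=1, reg = 0x5F
clock 4: out=1, reg = 0xAF
clock 5: out=1, reg = 0x57
clock 6: out=1, reg = 0xAB
clock 7: out=1, reg = 0x55
clock 8: out=1, reg = 0xAA
clock 9: out=0, reg = 0xD5
clock 10: out=1, reg = 0xEA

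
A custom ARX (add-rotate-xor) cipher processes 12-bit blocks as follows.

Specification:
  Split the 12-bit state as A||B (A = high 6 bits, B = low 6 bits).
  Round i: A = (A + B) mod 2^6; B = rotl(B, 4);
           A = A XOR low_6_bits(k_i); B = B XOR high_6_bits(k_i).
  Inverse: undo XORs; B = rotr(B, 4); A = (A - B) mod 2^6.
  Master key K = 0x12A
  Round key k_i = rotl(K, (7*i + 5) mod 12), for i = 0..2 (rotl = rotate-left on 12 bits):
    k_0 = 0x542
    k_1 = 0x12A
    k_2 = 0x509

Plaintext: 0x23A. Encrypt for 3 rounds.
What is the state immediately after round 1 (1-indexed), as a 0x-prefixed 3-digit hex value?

s_0 = plaintext = 0x23A
s_1 = Round(s_0, k_0) = 0x03B
s_2 = Round(s_1, k_1) = 0x47A
s_3 = Round(s_2, k_2) = 0x0BA

0x03B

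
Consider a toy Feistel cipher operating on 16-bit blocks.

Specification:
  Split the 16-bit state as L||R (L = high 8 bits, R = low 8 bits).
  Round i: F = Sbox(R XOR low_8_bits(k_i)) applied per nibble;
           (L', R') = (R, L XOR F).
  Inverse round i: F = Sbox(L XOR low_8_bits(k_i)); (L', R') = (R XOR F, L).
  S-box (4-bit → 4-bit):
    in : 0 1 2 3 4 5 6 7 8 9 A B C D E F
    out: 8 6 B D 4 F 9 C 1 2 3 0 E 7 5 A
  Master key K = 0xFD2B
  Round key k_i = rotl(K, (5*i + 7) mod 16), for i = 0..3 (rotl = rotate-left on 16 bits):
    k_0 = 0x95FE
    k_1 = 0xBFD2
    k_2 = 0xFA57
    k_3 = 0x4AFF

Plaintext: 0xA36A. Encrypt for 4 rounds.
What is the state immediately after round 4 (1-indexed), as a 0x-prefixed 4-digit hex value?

s_0 = plaintext = 0xA36A
s_1 = Round(s_0, k_0) = 0x6A87
s_2 = Round(s_1, k_1) = 0x8795
s_3 = Round(s_2, k_2) = 0x956C
s_4 = Round(s_3, k_3) = 0x6CB8

0x6CB8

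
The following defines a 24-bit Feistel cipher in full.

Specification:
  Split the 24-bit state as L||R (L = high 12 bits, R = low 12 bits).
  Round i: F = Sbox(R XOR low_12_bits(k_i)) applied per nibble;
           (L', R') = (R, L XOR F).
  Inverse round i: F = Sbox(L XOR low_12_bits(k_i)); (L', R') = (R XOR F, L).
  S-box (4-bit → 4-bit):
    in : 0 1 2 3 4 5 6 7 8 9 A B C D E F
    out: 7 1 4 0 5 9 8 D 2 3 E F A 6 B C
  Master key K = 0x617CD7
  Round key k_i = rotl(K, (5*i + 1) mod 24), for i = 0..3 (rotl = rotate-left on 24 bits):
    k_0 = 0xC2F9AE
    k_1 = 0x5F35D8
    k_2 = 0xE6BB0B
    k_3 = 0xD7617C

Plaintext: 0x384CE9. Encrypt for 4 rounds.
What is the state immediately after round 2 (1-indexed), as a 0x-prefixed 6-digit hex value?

0xAD9098

s_0 = plaintext = 0x384CE9
s_1 = Round(s_0, k_0) = 0xCE9AD9
s_2 = Round(s_1, k_1) = 0xAD9098
s_3 = Round(s_2, k_2) = 0x0985E9
s_4 = Round(s_3, k_3) = 0x5E95A1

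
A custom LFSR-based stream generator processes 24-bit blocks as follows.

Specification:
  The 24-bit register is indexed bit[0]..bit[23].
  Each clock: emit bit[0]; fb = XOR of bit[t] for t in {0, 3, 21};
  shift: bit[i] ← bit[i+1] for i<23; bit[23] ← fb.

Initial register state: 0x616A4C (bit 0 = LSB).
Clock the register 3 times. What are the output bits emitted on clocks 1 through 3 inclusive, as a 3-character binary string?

reg_0 = 0x616A4C
clock 1: out=0, reg = 0x30B526
clock 2: out=0, reg = 0x985A93
clock 3: out=1, reg = 0xCC2D49

001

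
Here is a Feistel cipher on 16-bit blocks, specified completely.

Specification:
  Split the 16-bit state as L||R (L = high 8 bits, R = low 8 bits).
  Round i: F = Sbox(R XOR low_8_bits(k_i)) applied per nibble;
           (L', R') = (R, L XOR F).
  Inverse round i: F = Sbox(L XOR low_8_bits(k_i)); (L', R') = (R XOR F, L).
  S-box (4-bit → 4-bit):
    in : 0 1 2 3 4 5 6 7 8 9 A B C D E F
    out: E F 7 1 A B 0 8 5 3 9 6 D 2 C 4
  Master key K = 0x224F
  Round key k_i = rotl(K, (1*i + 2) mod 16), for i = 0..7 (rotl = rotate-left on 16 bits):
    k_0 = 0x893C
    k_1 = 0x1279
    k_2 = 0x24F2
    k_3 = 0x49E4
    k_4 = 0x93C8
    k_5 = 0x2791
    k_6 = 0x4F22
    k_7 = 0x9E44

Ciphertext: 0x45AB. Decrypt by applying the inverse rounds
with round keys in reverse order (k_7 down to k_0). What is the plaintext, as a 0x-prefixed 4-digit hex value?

0x6033

s_0 = ciphertext = 0x45AB
s_1 = InvRound(s_0, k_7) = 0x4445
s_2 = InvRound(s_1, k_6) = 0x4544
s_3 = InvRound(s_2, k_5) = 0x6E45
s_4 = InvRound(s_3, k_4) = 0xD56E
s_5 = InvRound(s_4, k_3) = 0x71D5
s_6 = InvRound(s_5, k_2) = 0x8471
s_7 = InvRound(s_6, k_1) = 0x3384
s_8 = InvRound(s_7, k_0) = 0x6033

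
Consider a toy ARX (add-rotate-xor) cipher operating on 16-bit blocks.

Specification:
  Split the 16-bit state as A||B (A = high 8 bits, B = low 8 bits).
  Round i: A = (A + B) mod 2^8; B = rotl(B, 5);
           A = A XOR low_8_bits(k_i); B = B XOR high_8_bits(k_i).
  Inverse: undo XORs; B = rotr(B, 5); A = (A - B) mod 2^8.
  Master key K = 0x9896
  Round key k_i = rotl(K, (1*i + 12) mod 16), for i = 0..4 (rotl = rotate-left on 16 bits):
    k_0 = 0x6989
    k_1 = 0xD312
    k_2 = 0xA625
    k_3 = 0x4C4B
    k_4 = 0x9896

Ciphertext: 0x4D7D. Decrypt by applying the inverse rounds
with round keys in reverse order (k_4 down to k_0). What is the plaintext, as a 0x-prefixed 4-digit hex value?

s_0 = ciphertext = 0x4D7D
s_1 = InvRound(s_0, k_4) = 0xAC2F
s_2 = InvRound(s_1, k_3) = 0xCC1B
s_3 = InvRound(s_2, k_2) = 0xFCED
s_4 = InvRound(s_3, k_1) = 0xFDF1
s_5 = InvRound(s_4, k_0) = 0xB0C4

0xB0C4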